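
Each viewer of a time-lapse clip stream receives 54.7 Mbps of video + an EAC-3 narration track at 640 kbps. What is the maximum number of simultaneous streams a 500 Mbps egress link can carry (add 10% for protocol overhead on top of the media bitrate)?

8

Audio: 640 kbps = 0.640 Mbps.
Per-viewer media rate: 55.340 Mbps.
On the wire with 10% overhead: 60.874 Mbps.
500 Mbps = 500.0 Mbps; 500.0 / 60.874 = 8.21 → 8 viewers.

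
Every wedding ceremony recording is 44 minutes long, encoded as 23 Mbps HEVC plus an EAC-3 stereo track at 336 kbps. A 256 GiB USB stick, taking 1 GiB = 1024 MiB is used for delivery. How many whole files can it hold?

35

44 min = 2640 s
Audio: 336 kbps = 0.336 Mbps.
Total bitrate: 23.336 Mbps.
Per item: 23.336 Mbps × 2640 s = 61,607 Mb = 7,701 MB.
Capacity: 256 GiB = 2,199,023 Mb; 35.69 items → 35 complete.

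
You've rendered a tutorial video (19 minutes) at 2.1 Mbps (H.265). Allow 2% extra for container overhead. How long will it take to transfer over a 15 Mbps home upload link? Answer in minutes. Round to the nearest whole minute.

19 min = 1140 s
File: 2.100 Mbps × 1140 s = 2394.0 Mb.
With 2% container overhead: ×1.02. → 2441.9 Mb.
At 15 Mbps: 2441.9 / 15 = 162.8 s ≈ 2.71 minutes.

3 minutes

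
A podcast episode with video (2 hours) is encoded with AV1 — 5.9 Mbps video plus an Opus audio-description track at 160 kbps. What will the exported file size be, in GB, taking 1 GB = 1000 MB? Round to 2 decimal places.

5.45 GB

2 h = 7200 s
Audio: 160 kbps = 0.160 Mbps.
Total bitrate: 5.9 + 0.160 = 6.060 Mbps.
Stream data: 6.060 Mbps × 7200 s = 43632.0 Mb.
43,632 Mb ÷ 8 = 5,454 MB → 5.454 GB.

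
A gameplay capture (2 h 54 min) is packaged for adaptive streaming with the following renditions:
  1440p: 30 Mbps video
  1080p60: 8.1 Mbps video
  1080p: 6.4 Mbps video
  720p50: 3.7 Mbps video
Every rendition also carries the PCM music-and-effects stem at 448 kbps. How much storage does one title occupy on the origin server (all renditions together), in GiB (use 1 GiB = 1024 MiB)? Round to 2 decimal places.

60.76 GiB

2 h 54 min = 174 min = 10440 s
Audio: 448 kbps = 0.448 Mbps.
Sum of rendition bitrates: (30+0.448) + (8.1+0.448) + (6.4+0.448) + (3.7+0.448) = 49.992 Mbps.
× 10440 s = 521,916 Mb = 65,240 MB = 60.76 GiB.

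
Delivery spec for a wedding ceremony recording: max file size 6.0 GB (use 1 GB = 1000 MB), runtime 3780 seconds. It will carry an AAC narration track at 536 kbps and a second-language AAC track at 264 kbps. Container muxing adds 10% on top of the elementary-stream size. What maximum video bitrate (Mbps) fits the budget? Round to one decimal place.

10.7 Mbps

Budget: 6.0 GB = 48000.0 Mb.
Stream payload after overhead: 48000.0 / 1.10 = 43636.4 Mb.
Total bitrate budget: 43636.4 Mb / 3780 s = 11.544 Mbps.
Audio total: 536 + 264 = 800 kbps = 0.800 Mbps.
Video: 11.544 − 0.800 = 10.744 Mbps.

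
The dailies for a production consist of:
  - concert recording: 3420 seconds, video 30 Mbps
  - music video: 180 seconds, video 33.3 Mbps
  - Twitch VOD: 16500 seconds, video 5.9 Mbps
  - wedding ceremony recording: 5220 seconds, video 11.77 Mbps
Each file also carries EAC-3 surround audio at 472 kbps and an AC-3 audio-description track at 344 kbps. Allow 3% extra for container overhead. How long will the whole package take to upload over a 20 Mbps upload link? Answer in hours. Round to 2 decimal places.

Audio total: 472 + 344 = 816 kbps = 0.816 Mbps.
concert recording: 30.816 Mbps × 3420 s × 1.03 = 108552.4 Mb
music video: 34.116 Mbps × 180 s × 1.03 = 6325.1 Mb
Twitch VOD: 6.716 Mbps × 16500 s × 1.03 = 114138.4 Mb
wedding ceremony recording: 12.586 Mbps × 5220 s × 1.03 = 67669.9 Mb
Total: 296685.9 Mb = 37085.7 MB.
At 20 Mbps: 296685.9 / 20 = 14834 s ≈ 4.12 hours.

4.12 hours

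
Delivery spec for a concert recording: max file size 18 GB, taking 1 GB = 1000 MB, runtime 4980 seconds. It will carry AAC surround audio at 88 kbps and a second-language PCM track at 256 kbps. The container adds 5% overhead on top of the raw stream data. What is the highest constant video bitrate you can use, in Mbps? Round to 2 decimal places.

27.19 Mbps

Budget: 18 GB = 144000.0 Mb.
Stream payload after overhead: 144000.0 / 1.05 = 137142.9 Mb.
Total bitrate budget: 137142.9 Mb / 4980 s = 27.539 Mbps.
Audio total: 88 + 256 = 344 kbps = 0.344 Mbps.
Video: 27.539 − 0.344 = 27.195 Mbps.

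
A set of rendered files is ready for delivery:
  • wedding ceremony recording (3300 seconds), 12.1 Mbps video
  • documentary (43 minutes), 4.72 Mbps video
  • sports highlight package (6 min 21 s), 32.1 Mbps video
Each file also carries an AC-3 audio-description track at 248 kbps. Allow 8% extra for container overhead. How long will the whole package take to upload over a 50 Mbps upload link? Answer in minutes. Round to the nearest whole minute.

Audio: 248 kbps = 0.248 Mbps.
wedding ceremony recording: 12.348 Mbps × 3300 s × 1.08 = 44008.3 Mb
documentary: 4.968 Mbps × 2580 s × 1.08 = 13842.8 Mb
sports highlight package: 32.348 Mbps × 381 s × 1.08 = 13310.6 Mb
Total: 71161.7 Mb = 8895.2 MB.
At 50 Mbps: 71161.7 / 50 = 1423 s ≈ 23.7 minutes.

24 minutes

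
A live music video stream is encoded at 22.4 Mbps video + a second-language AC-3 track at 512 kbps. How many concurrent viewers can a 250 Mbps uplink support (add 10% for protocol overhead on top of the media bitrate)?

9

Audio: 512 kbps = 0.512 Mbps.
Per-viewer media rate: 22.912 Mbps.
On the wire with 10% overhead: 25.203 Mbps.
250 Mbps = 250.0 Mbps; 250.0 / 25.203 = 9.92 → 9 viewers.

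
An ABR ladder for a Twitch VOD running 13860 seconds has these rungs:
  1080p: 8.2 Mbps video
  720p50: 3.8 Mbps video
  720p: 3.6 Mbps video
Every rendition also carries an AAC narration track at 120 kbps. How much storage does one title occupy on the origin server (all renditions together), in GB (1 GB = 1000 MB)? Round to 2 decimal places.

Audio: 120 kbps = 0.120 Mbps.
Sum of rendition bitrates: (8.2+0.120) + (3.8+0.120) + (3.6+0.120) = 15.960 Mbps.
× 13860 s = 221,206 Mb = 27,651 MB = 27.65 GB.

27.65 GB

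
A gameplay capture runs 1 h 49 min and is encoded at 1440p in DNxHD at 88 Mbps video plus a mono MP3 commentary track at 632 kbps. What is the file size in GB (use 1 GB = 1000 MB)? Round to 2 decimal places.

72.46 GB

1 h 49 min = 109 min = 6540 s
Audio: 632 kbps = 0.632 Mbps.
Total bitrate: 88 + 0.632 = 88.632 Mbps.
Stream data: 88.632 Mbps × 6540 s = 579653.3 Mb.
579,653 Mb ÷ 8 = 72,457 MB → 72.46 GB.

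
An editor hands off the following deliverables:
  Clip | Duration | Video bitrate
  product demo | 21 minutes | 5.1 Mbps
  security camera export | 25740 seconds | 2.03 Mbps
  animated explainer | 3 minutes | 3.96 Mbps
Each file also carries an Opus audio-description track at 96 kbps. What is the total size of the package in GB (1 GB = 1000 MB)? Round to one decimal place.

7.8 GB

Audio: 96 kbps = 0.096 Mbps.
product demo: 5.196 Mbps × 1260 s = 6547.0 Mb
security camera export: 2.126 Mbps × 25740 s = 54723.2 Mb
animated explainer: 4.056 Mbps × 180 s = 730.1 Mb
Total: 62000.3 Mb = 7750.0 MB.
= 7.750 GB.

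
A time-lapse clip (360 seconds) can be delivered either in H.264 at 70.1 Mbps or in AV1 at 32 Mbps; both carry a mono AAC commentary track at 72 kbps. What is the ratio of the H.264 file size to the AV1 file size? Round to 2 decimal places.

Audio: 72 kbps = 0.072 Mbps.
H.264: 70.172 Mbps × 360 s = 25261.9 Mb = 3.158 GB.
AV1: 32.072 Mbps × 360 s = 11545.9 Mb = 1.443 GB.
Ratio: 3.158 / 1.443 = 2.188.

2.19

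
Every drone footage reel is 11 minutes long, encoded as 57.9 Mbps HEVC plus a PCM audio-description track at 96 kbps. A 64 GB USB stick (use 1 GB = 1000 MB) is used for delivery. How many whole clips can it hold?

11 min = 660 s
Audio: 96 kbps = 0.096 Mbps.
Total bitrate: 57.996 Mbps.
Per item: 57.996 Mbps × 660 s = 38,277 Mb = 4,785 MB.
Capacity: 64 GB = 512,000 Mb; 13.38 items → 13 complete.

13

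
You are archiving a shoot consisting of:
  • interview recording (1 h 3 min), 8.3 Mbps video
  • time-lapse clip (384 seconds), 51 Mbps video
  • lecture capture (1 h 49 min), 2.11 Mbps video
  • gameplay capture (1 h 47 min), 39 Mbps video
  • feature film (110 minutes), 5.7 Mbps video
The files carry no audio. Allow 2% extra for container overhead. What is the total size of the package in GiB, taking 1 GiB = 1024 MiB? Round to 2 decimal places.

interview recording: 8.300 Mbps × 3780 s × 1.02 = 32001.5 Mb
time-lapse clip: 51.000 Mbps × 384 s × 1.02 = 19975.7 Mb
lecture capture: 2.110 Mbps × 6540 s × 1.02 = 14075.4 Mb
gameplay capture: 39.000 Mbps × 6420 s × 1.02 = 255387.6 Mb
feature film: 5.700 Mbps × 6600 s × 1.02 = 38372.4 Mb
Total: 359812.5 Mb = 44976.6 MB.
= 41.89 GiB.

41.89 GiB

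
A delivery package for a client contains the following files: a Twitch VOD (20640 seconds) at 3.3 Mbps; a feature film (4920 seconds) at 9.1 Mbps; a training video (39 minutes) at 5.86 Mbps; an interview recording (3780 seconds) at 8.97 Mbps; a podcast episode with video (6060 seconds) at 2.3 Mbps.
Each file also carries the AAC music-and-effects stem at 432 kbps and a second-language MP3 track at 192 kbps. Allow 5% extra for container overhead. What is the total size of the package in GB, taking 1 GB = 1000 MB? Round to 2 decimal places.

25.99 GB

Audio total: 432 + 192 = 624 kbps = 0.624 Mbps.
Twitch VOD: 3.924 Mbps × 20640 s × 1.05 = 85040.9 Mb
feature film: 9.724 Mbps × 4920 s × 1.05 = 50234.2 Mb
training video: 6.484 Mbps × 2340 s × 1.05 = 15931.2 Mb
interview recording: 9.594 Mbps × 3780 s × 1.05 = 38078.6 Mb
podcast episode with video: 2.924 Mbps × 6060 s × 1.05 = 18605.4 Mb
Total: 207890.3 Mb = 25986.3 MB.
= 25.99 GB.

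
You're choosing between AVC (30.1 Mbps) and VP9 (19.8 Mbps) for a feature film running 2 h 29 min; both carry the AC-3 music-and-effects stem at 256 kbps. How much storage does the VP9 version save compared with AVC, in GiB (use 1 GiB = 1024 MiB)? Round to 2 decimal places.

2 h 29 min = 149 min = 8940 s
Audio: 256 kbps = 0.256 Mbps.
AVC: 30.356 Mbps × 8940 s = 271382.6 Mb = 31.593 GiB.
VP9: 20.056 Mbps × 8940 s = 179300.6 Mb = 20.873 GiB.
Saving: 31.593 − 20.873 = 10.720 GiB.

10.72 GiB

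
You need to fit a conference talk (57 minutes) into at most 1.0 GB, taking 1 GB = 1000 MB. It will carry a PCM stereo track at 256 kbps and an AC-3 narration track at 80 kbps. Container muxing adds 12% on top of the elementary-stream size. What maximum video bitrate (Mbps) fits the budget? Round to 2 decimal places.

1.75 Mbps

Budget: 1.0 GB = 8000.0 Mb.
Stream payload after overhead: 8000.0 / 1.12 = 7142.9 Mb.
57 min = 3420 s
Total bitrate budget: 7142.9 Mb / 3420 s = 2.089 Mbps.
Audio total: 256 + 80 = 336 kbps = 0.336 Mbps.
Video: 2.089 − 0.336 = 1.753 Mbps.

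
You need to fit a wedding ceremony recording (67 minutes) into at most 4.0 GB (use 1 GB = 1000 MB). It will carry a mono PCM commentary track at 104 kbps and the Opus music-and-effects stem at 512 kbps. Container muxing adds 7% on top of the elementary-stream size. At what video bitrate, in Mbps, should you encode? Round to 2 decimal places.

Budget: 4.0 GB = 32000.0 Mb.
Stream payload after overhead: 32000.0 / 1.07 = 29906.5 Mb.
67 min = 4020 s
Total bitrate budget: 29906.5 Mb / 4020 s = 7.439 Mbps.
Audio total: 104 + 512 = 616 kbps = 0.616 Mbps.
Video: 7.439 − 0.616 = 6.823 Mbps.

6.82 Mbps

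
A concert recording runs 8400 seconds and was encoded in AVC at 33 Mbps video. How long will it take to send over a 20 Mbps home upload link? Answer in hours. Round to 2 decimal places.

File: 33.000 Mbps × 8400 s = 277200.0 Mb.
At 20 Mbps: 277200.0 / 20 = 13860.0 s ≈ 3.85 hours.

3.85 hours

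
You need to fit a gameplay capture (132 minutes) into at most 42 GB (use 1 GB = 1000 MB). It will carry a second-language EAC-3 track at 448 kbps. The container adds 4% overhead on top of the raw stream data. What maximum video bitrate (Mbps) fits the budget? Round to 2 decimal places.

40.34 Mbps

Budget: 42 GB = 336000.0 Mb.
Stream payload after overhead: 336000.0 / 1.04 = 323076.9 Mb.
132 min = 7920 s
Total bitrate budget: 323076.9 Mb / 7920 s = 40.793 Mbps.
Audio: 448 kbps = 0.448 Mbps.
Video: 40.793 − 0.448 = 40.345 Mbps.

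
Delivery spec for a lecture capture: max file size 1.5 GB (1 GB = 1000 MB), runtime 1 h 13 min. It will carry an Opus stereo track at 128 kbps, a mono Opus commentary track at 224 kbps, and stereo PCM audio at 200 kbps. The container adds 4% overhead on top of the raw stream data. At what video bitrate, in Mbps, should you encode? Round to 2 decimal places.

2.08 Mbps

Budget: 1.5 GB = 12000.0 Mb.
Stream payload after overhead: 12000.0 / 1.04 = 11538.5 Mb.
1 h 13 min = 73 min = 4380 s
Total bitrate budget: 11538.5 Mb / 4380 s = 2.634 Mbps.
Audio total: 128 + 224 + 200 = 552 kbps = 0.552 Mbps.
Video: 2.634 − 0.552 = 2.082 Mbps.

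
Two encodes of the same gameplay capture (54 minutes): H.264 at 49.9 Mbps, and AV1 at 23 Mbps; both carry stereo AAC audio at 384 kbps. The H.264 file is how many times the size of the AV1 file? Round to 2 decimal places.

2.15

54 min = 3240 s
Audio: 384 kbps = 0.384 Mbps.
H.264: 50.284 Mbps × 3240 s = 162920.2 Mb = 18.966 GiB.
AV1: 23.384 Mbps × 3240 s = 75764.2 Mb = 8.820 GiB.
Ratio: 18.966 / 8.820 = 2.150.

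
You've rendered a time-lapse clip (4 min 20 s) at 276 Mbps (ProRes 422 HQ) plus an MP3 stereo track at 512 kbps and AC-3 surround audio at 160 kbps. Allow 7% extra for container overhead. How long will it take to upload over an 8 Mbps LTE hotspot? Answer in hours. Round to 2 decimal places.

4 min 20 s = 260 s
Audio total: 512 + 160 = 672 kbps = 0.672 Mbps.
Total bitrate: 276.672 Mbps.
File: 276.672 Mbps × 260 s = 71934.7 Mb.
With 7% container overhead: ×1.07. → 76970.2 Mb.
At 8 Mbps: 76970.2 / 8 = 9621.3 s ≈ 2.67 hours.

2.67 hours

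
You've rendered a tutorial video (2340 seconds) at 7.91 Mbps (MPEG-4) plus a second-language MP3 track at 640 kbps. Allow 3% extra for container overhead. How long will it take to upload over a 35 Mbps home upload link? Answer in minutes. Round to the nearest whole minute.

10 minutes

Audio: 640 kbps = 0.640 Mbps.
Total bitrate: 8.550 Mbps.
File: 8.550 Mbps × 2340 s = 20007.0 Mb.
With 3% container overhead: ×1.03. → 20607.2 Mb.
At 35 Mbps: 20607.2 / 35 = 588.8 s ≈ 9.81 minutes.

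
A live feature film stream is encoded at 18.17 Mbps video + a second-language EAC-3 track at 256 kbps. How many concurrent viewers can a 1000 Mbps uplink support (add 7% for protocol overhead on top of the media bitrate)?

50

Audio: 256 kbps = 0.256 Mbps.
Per-viewer media rate: 18.426 Mbps.
On the wire with 7% overhead: 19.716 Mbps.
1000 Mbps = 1,000 Mbps; 1,000 / 19.716 = 50.72 → 50 viewers.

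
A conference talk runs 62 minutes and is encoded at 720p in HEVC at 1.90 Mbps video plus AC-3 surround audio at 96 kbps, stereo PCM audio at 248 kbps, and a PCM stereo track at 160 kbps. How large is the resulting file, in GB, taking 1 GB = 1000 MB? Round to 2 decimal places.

62 min = 3720 s
Audio total: 96 + 248 + 160 = 504 kbps = 0.504 Mbps.
Total bitrate: 1.90 + 0.504 = 2.404 Mbps.
Stream data: 2.404 Mbps × 3720 s = 8942.9 Mb.
8,943 Mb ÷ 8 = 1,118 MB → 1.118 GB.

1.12 GB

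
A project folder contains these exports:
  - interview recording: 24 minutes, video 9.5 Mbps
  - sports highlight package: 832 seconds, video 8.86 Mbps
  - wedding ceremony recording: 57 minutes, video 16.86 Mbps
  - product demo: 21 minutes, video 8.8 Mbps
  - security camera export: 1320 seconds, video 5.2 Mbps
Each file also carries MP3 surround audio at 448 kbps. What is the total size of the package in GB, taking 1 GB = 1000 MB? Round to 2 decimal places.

12.55 GB

Audio: 448 kbps = 0.448 Mbps.
interview recording: 9.948 Mbps × 1440 s = 14325.1 Mb
sports highlight package: 9.308 Mbps × 832 s = 7744.3 Mb
wedding ceremony recording: 17.308 Mbps × 3420 s = 59193.4 Mb
product demo: 9.248 Mbps × 1260 s = 11652.5 Mb
security camera export: 5.648 Mbps × 1320 s = 7455.4 Mb
Total: 100370.6 Mb = 12546.3 MB.
= 12.55 GB.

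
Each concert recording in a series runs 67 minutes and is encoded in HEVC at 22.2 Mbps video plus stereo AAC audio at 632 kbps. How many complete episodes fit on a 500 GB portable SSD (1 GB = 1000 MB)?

67 min = 4020 s
Audio: 632 kbps = 0.632 Mbps.
Total bitrate: 22.832 Mbps.
Per item: 22.832 Mbps × 4020 s = 91,785 Mb = 11,473 MB.
Capacity: 500 GB = 4,000,000 Mb; 43.58 items → 43 complete.

43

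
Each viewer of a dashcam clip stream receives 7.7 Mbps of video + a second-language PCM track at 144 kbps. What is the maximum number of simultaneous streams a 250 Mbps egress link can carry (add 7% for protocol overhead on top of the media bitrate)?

29

Audio: 144 kbps = 0.144 Mbps.
Per-viewer media rate: 7.844 Mbps.
On the wire with 7% overhead: 8.393 Mbps.
250 Mbps = 250.0 Mbps; 250.0 / 8.393 = 29.79 → 29 viewers.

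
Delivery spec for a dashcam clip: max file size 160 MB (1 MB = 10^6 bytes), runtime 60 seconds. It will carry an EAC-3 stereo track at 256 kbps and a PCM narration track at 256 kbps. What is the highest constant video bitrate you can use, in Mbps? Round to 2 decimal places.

20.82 Mbps

Budget: 160 MB = 1280.0 Mb.
Total bitrate budget: 1280.0 Mb / 60 s = 21.333 Mbps.
Audio total: 256 + 256 = 512 kbps = 0.512 Mbps.
Video: 21.333 − 0.512 = 20.821 Mbps.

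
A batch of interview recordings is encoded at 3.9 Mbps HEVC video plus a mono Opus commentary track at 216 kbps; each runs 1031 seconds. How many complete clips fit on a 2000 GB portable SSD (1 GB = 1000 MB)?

Audio: 216 kbps = 0.216 Mbps.
Total bitrate: 4.116 Mbps.
Per item: 4.116 Mbps × 1031 s = 4,244 Mb = 530.4 MB.
Capacity: 2000 GB = 16,000,000 Mb; 3770.39 items → 3770 complete.

3770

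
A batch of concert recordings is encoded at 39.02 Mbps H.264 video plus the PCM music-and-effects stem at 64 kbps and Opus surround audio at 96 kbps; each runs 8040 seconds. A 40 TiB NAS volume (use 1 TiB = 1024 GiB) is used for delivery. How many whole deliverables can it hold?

Audio total: 64 + 96 = 160 kbps = 0.160 Mbps.
Total bitrate: 39.180 Mbps.
Per item: 39.180 Mbps × 8040 s = 315,007 Mb = 39,376 MB.
Capacity: 40 TiB = 351,843,721 Mb; 1116.94 items → 1116 complete.

1116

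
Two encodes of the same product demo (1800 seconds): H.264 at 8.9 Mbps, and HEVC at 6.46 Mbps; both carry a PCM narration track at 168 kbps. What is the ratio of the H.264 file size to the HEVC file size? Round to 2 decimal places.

1.37

Audio: 168 kbps = 0.168 Mbps.
H.264: 9.068 Mbps × 1800 s = 16322.4 Mb = 1.900 GiB.
HEVC: 6.628 Mbps × 1800 s = 11930.4 Mb = 1.389 GiB.
Ratio: 1.900 / 1.389 = 1.368.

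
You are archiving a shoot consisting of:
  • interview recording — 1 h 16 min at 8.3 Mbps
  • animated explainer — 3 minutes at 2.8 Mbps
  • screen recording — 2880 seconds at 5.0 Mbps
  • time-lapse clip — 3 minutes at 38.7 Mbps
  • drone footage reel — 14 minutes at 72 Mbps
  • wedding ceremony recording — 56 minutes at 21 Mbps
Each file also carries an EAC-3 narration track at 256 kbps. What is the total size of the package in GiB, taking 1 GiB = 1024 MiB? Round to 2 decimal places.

22.56 GiB

Audio: 256 kbps = 0.256 Mbps.
interview recording: 8.556 Mbps × 4560 s = 39015.4 Mb
animated explainer: 3.056 Mbps × 180 s = 550.1 Mb
screen recording: 5.256 Mbps × 2880 s = 15137.3 Mb
time-lapse clip: 38.956 Mbps × 180 s = 7012.1 Mb
drone footage reel: 72.256 Mbps × 840 s = 60695.0 Mb
wedding ceremony recording: 21.256 Mbps × 3360 s = 71420.2 Mb
Total: 193830.0 Mb = 24228.8 MB.
= 22.56 GiB.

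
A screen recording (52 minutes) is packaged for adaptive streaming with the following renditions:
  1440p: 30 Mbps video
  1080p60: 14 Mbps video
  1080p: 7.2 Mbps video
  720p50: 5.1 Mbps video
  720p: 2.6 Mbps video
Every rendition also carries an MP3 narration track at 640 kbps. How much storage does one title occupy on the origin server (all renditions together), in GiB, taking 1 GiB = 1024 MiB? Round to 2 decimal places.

52 min = 3120 s
Audio: 640 kbps = 0.640 Mbps.
Sum of rendition bitrates: (30+0.640) + (14+0.640) + (7.2+0.640) + (5.1+0.640) + (2.6+0.640) = 62.100 Mbps.
× 3120 s = 193,752 Mb = 24,219 MB = 22.56 GiB.

22.56 GiB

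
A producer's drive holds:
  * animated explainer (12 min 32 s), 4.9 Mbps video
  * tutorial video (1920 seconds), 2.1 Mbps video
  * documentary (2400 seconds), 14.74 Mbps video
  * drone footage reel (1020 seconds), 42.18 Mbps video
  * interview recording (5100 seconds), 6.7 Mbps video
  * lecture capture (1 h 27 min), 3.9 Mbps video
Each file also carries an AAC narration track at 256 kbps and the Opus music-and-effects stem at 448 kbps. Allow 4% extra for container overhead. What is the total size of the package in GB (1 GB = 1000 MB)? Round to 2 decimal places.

19.79 GB

Audio total: 256 + 448 = 704 kbps = 0.704 Mbps.
animated explainer: 5.604 Mbps × 752 s × 1.04 = 4382.8 Mb
tutorial video: 2.804 Mbps × 1920 s × 1.04 = 5599.0 Mb
documentary: 15.444 Mbps × 2400 s × 1.04 = 38548.2 Mb
drone footage reel: 42.884 Mbps × 1020 s × 1.04 = 45491.3 Mb
interview recording: 7.404 Mbps × 5100 s × 1.04 = 39270.8 Mb
lecture capture: 4.604 Mbps × 5220 s × 1.04 = 24994.2 Mb
Total: 158286.4 Mb = 19785.8 MB.
= 19.79 GB.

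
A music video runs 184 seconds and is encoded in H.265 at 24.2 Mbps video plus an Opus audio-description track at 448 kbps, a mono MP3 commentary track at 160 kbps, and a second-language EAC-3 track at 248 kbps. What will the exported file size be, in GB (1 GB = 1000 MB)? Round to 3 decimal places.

0.576 GB

Audio total: 448 + 160 + 248 = 856 kbps = 0.856 Mbps.
Total bitrate: 24.2 + 0.856 = 25.056 Mbps.
Stream data: 25.056 Mbps × 184 s = 4610.3 Mb.
4,610 Mb ÷ 8 = 576.3 MB → 0.5763 GB.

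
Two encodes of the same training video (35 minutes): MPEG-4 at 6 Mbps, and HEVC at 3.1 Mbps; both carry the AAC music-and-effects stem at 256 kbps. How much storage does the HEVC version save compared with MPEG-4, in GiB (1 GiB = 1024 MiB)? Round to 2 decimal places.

35 min = 2100 s
Audio: 256 kbps = 0.256 Mbps.
MPEG-4: 6.256 Mbps × 2100 s = 13137.6 Mb = 1.529 GiB.
HEVC: 3.356 Mbps × 2100 s = 7047.6 Mb = 0.820 GiB.
Saving: 1.529 − 0.820 = 0.709 GiB.

0.71 GiB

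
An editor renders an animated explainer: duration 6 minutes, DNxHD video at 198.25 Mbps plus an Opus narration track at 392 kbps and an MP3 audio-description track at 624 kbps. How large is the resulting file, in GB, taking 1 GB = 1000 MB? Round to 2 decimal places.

6 min = 360 s
Audio total: 392 + 624 = 1016 kbps = 1.016 Mbps.
Total bitrate: 198.25 + 1.016 = 199.266 Mbps.
Stream data: 199.266 Mbps × 360 s = 71735.8 Mb.
71,736 Mb ÷ 8 = 8,967 MB → 8.967 GB.

8.97 GB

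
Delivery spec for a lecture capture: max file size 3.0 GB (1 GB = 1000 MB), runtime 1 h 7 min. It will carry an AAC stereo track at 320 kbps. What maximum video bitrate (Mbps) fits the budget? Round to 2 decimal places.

5.65 Mbps

Budget: 3.0 GB = 24000.0 Mb.
1 h 7 min = 67 min = 4020 s
Total bitrate budget: 24000.0 Mb / 4020 s = 5.970 Mbps.
Audio: 320 kbps = 0.320 Mbps.
Video: 5.970 − 0.320 = 5.650 Mbps.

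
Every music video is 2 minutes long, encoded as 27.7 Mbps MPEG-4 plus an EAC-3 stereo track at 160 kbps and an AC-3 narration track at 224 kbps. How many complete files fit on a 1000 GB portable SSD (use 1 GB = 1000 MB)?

2 min = 120 s
Audio total: 160 + 224 = 384 kbps = 0.384 Mbps.
Total bitrate: 28.084 Mbps.
Per item: 28.084 Mbps × 120 s = 3,370 Mb = 421.3 MB.
Capacity: 1000 GB = 8,000,000 Mb; 2373.83 items → 2373 complete.

2373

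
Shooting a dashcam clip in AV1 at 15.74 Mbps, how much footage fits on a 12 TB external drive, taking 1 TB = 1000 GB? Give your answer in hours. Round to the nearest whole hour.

1694 hours

Capacity: 12 TB = 96,000,000 Mb.
Recording time: 96,000,000 / 15.740 = 6,099,111 s ≈ 1,694 hours.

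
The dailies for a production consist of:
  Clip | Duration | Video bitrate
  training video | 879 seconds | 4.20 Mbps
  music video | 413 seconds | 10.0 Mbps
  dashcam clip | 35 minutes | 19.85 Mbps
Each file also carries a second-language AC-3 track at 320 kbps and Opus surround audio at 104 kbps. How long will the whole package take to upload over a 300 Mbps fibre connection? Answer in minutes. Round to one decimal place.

2.8 minutes

Audio total: 320 + 104 = 424 kbps = 0.424 Mbps.
training video: 4.624 Mbps × 879 s = 4064.5 Mb
music video: 10.424 Mbps × 413 s = 4305.1 Mb
dashcam clip: 20.274 Mbps × 2100 s = 42575.4 Mb
Total: 50945.0 Mb = 6368.1 MB.
At 300 Mbps: 50945.0 / 300 = 170 s ≈ 2.83 minutes.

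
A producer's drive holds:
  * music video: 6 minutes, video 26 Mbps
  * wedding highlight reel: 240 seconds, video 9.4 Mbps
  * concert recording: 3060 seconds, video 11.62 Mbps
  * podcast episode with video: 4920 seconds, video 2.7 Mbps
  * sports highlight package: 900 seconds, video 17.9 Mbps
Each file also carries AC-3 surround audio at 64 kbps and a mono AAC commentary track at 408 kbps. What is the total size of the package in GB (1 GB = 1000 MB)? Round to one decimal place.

10.1 GB

Audio total: 64 + 408 = 472 kbps = 0.472 Mbps.
music video: 26.472 Mbps × 360 s = 9529.9 Mb
wedding highlight reel: 9.872 Mbps × 240 s = 2369.3 Mb
concert recording: 12.092 Mbps × 3060 s = 37001.5 Mb
podcast episode with video: 3.172 Mbps × 4920 s = 15606.2 Mb
sports highlight package: 18.372 Mbps × 900 s = 16534.8 Mb
Total: 81041.8 Mb = 10130.2 MB.
= 10.13 GB.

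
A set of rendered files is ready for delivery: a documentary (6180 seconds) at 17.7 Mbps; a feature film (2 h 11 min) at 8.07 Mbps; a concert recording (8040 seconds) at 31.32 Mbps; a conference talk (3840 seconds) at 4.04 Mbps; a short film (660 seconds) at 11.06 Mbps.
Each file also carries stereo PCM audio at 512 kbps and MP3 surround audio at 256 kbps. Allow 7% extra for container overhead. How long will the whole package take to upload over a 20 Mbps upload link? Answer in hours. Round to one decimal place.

7.0 hours

Audio total: 512 + 256 = 768 kbps = 0.768 Mbps.
documentary: 18.468 Mbps × 6180 s × 1.07 = 122121.5 Mb
feature film: 8.838 Mbps × 7860 s × 1.07 = 74329.3 Mb
concert recording: 32.088 Mbps × 8040 s × 1.07 = 276046.6 Mb
conference talk: 4.808 Mbps × 3840 s × 1.07 = 19755.1 Mb
short film: 11.828 Mbps × 660 s × 1.07 = 8352.9 Mb
Total: 500605.5 Mb = 62575.7 MB.
At 20 Mbps: 500605.5 / 20 = 25030 s ≈ 6.95 hours.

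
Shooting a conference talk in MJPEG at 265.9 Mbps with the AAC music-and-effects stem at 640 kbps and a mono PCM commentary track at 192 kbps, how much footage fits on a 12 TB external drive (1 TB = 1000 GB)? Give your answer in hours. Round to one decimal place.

100.0 hours

Audio total: 640 + 192 = 832 kbps = 0.832 Mbps.
Total bitrate: 265.9 + 0.832 = 266.732 Mbps.
Capacity: 12 TB = 96,000,000 Mb.
Recording time: 96,000,000 / 266.732 = 359,912 s ≈ 100.0 hours.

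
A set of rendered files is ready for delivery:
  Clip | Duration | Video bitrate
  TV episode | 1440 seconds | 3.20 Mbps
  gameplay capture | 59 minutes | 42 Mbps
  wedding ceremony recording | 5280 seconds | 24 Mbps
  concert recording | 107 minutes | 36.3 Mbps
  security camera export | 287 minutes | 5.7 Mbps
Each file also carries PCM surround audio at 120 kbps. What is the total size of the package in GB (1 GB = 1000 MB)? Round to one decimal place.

76.9 GB

Audio: 120 kbps = 0.120 Mbps.
TV episode: 3.320 Mbps × 1440 s = 4780.8 Mb
gameplay capture: 42.120 Mbps × 3540 s = 149104.8 Mb
wedding ceremony recording: 24.120 Mbps × 5280 s = 127353.6 Mb
concert recording: 36.420 Mbps × 6420 s = 233816.4 Mb
security camera export: 5.820 Mbps × 17220 s = 100220.4 Mb
Total: 615276.0 Mb = 76909.5 MB.
= 76.91 GB.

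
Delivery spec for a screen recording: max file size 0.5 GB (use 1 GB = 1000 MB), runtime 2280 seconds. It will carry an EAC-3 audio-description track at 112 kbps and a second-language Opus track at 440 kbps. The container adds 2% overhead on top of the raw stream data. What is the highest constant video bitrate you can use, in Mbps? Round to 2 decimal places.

1.17 Mbps

Budget: 0.5 GB = 4000.0 Mb.
Stream payload after overhead: 4000.0 / 1.02 = 3921.6 Mb.
Total bitrate budget: 3921.6 Mb / 2280 s = 1.720 Mbps.
Audio total: 112 + 440 = 552 kbps = 0.552 Mbps.
Video: 1.720 − 0.552 = 1.168 Mbps.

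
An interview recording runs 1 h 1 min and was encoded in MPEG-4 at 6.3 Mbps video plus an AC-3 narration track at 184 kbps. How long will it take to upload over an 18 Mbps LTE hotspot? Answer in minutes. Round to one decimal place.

22.0 minutes

1 h 1 min = 61 min = 3660 s
Audio: 184 kbps = 0.184 Mbps.
Total bitrate: 6.484 Mbps.
File: 6.484 Mbps × 3660 s = 23731.4 Mb.
At 18 Mbps: 23731.4 / 18 = 1318.4 s ≈ 22 minutes.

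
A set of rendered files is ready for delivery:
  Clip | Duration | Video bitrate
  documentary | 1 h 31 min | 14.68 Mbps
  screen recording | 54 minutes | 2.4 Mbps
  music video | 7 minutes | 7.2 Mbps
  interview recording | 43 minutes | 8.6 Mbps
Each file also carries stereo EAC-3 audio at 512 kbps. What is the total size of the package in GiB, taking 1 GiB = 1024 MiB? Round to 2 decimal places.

13.87 GiB

Audio: 512 kbps = 0.512 Mbps.
documentary: 15.192 Mbps × 5460 s = 82948.3 Mb
screen recording: 2.912 Mbps × 3240 s = 9434.9 Mb
music video: 7.712 Mbps × 420 s = 3239.0 Mb
interview recording: 9.112 Mbps × 2580 s = 23509.0 Mb
Total: 119131.2 Mb = 14891.4 MB.
= 13.87 GiB.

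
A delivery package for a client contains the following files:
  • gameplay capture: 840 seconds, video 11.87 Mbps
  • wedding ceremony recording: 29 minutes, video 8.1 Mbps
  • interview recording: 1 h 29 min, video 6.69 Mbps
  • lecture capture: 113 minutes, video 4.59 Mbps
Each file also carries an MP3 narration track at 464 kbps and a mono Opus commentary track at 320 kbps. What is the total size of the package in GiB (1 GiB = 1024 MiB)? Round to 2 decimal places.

Audio total: 464 + 320 = 784 kbps = 0.784 Mbps.
gameplay capture: 12.654 Mbps × 840 s = 10629.4 Mb
wedding ceremony recording: 8.884 Mbps × 1740 s = 15458.2 Mb
interview recording: 7.474 Mbps × 5340 s = 39911.2 Mb
lecture capture: 5.374 Mbps × 6780 s = 36435.7 Mb
Total: 102434.4 Mb = 12804.3 MB.
= 11.92 GiB.

11.92 GiB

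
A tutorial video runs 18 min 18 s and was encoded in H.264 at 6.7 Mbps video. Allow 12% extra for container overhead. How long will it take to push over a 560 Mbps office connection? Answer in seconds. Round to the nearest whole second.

18 min 18 s = 1098 s
File: 6.700 Mbps × 1098 s = 7356.6 Mb.
With 12% container overhead: ×1.12. → 8239.4 Mb.
At 560 Mbps: 8239.4 / 560 = 14.7 s ≈ 14.7 seconds.

15 seconds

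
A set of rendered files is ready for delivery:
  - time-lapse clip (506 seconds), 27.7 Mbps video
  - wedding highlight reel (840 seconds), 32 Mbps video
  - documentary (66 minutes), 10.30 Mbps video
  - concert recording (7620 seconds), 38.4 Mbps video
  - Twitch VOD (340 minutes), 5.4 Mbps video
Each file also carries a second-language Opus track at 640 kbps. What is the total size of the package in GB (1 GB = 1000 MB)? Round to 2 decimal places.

Audio: 640 kbps = 0.640 Mbps.
time-lapse clip: 28.340 Mbps × 506 s = 14340.0 Mb
wedding highlight reel: 32.640 Mbps × 840 s = 27417.6 Mb
documentary: 10.940 Mbps × 3960 s = 43322.4 Mb
concert recording: 39.040 Mbps × 7620 s = 297484.8 Mb
Twitch VOD: 6.040 Mbps × 20400 s = 123216.0 Mb
Total: 505780.8 Mb = 63222.6 MB.
= 63.22 GB.

63.22 GB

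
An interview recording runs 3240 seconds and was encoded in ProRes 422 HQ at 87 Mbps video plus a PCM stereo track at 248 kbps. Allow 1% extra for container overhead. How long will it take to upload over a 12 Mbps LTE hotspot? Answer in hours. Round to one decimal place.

Audio: 248 kbps = 0.248 Mbps.
Total bitrate: 87.248 Mbps.
File: 87.248 Mbps × 3240 s = 282683.5 Mb.
With 1% container overhead: ×1.01. → 285510.4 Mb.
At 12 Mbps: 285510.4 / 12 = 23792.5 s ≈ 6.61 hours.

6.6 hours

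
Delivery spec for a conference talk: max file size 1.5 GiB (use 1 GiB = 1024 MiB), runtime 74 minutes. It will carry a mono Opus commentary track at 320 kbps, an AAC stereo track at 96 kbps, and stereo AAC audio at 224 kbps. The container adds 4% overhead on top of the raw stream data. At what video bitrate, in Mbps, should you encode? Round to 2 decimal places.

2.15 Mbps

Budget: 1.5 GiB = 12884.9 Mb.
Stream payload after overhead: 12884.9 / 1.04 = 12389.3 Mb.
74 min = 4440 s
Total bitrate budget: 12389.3 Mb / 4440 s = 2.790 Mbps.
Audio total: 320 + 96 + 224 = 640 kbps = 0.640 Mbps.
Video: 2.790 − 0.640 = 2.150 Mbps.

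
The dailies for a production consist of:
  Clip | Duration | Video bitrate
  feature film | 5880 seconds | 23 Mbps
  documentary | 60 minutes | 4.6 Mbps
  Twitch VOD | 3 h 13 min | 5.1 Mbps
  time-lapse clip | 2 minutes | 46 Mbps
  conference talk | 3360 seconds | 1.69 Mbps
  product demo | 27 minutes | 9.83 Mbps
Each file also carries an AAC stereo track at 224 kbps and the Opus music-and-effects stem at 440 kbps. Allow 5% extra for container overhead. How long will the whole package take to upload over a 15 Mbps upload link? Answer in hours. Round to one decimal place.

Audio total: 224 + 440 = 664 kbps = 0.664 Mbps.
feature film: 23.664 Mbps × 5880 s × 1.05 = 146101.5 Mb
documentary: 5.264 Mbps × 3600 s × 1.05 = 19897.9 Mb
Twitch VOD: 5.764 Mbps × 11580 s × 1.05 = 70084.5 Mb
time-lapse clip: 46.664 Mbps × 120 s × 1.05 = 5879.7 Mb
conference talk: 2.354 Mbps × 3360 s × 1.05 = 8304.9 Mb
product demo: 10.494 Mbps × 1620 s × 1.05 = 17850.3 Mb
Total: 268118.8 Mb = 33514.9 MB.
At 15 Mbps: 268118.8 / 15 = 17875 s ≈ 4.97 hours.

5.0 hours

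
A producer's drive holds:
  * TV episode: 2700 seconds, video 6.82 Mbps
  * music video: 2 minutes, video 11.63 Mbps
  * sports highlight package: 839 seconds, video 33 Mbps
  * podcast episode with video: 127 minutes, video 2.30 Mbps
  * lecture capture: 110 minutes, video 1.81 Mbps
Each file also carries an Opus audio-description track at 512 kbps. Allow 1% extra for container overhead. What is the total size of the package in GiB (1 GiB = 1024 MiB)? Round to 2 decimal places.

10.13 GiB

Audio: 512 kbps = 0.512 Mbps.
TV episode: 7.332 Mbps × 2700 s × 1.01 = 19994.4 Mb
music video: 12.142 Mbps × 120 s × 1.01 = 1471.6 Mb
sports highlight package: 33.512 Mbps × 839 s × 1.01 = 28397.7 Mb
podcast episode with video: 2.812 Mbps × 7620 s × 1.01 = 21641.7 Mb
lecture capture: 2.322 Mbps × 6600 s × 1.01 = 15478.5 Mb
Total: 86983.9 Mb = 10873.0 MB.
= 10.13 GiB.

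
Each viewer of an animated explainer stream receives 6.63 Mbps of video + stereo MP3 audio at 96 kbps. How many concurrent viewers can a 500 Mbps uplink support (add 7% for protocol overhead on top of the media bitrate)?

Audio: 96 kbps = 0.096 Mbps.
Per-viewer media rate: 6.726 Mbps.
On the wire with 7% overhead: 7.197 Mbps.
500 Mbps = 500.0 Mbps; 500.0 / 7.197 = 69.48 → 69 viewers.

69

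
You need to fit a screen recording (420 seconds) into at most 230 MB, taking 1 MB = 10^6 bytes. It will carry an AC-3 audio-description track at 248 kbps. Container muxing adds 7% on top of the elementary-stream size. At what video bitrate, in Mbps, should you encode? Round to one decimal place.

3.8 Mbps

Budget: 230 MB = 1840.0 Mb.
Stream payload after overhead: 1840.0 / 1.07 = 1719.6 Mb.
Total bitrate budget: 1719.6 Mb / 420 s = 4.094 Mbps.
Audio: 248 kbps = 0.248 Mbps.
Video: 4.094 − 0.248 = 3.846 Mbps.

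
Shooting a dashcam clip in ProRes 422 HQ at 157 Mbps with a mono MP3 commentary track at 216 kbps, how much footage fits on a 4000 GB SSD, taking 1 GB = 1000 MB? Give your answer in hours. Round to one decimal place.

56.5 hours

Audio: 216 kbps = 0.216 Mbps.
Total bitrate: 157 + 0.216 = 157.216 Mbps.
Capacity: 4000 GB = 32,000,000 Mb.
Recording time: 32,000,000 / 157.216 = 203,542 s ≈ 56.5 hours.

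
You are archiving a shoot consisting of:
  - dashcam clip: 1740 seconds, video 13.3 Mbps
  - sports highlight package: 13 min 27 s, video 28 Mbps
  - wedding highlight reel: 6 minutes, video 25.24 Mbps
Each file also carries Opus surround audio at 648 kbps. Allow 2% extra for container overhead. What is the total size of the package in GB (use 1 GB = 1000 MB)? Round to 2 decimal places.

Audio: 648 kbps = 0.648 Mbps.
dashcam clip: 13.948 Mbps × 1740 s × 1.02 = 24754.9 Mb
sports highlight package: 28.648 Mbps × 807 s × 1.02 = 23581.3 Mb
wedding highlight reel: 25.888 Mbps × 360 s × 1.02 = 9506.1 Mb
Total: 57842.3 Mb = 7230.3 MB.
= 7.230 GB.

7.23 GB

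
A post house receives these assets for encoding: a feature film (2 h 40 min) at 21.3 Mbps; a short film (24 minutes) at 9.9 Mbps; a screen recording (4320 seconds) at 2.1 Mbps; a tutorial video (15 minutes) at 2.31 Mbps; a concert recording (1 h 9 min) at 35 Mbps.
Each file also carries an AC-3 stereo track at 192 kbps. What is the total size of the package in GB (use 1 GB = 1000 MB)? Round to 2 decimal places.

47.34 GB

Audio: 192 kbps = 0.192 Mbps.
feature film: 21.492 Mbps × 9600 s = 206323.2 Mb
short film: 10.092 Mbps × 1440 s = 14532.5 Mb
screen recording: 2.292 Mbps × 4320 s = 9901.4 Mb
tutorial video: 2.502 Mbps × 900 s = 2251.8 Mb
concert recording: 35.192 Mbps × 4140 s = 145694.9 Mb
Total: 378703.8 Mb = 47338.0 MB.
= 47.34 GB.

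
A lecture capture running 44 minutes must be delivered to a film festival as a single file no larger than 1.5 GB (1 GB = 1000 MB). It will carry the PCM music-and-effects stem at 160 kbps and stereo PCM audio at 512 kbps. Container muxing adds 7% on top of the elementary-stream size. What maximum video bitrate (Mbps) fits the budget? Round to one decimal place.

3.6 Mbps

Budget: 1.5 GB = 12000.0 Mb.
Stream payload after overhead: 12000.0 / 1.07 = 11215.0 Mb.
44 min = 2640 s
Total bitrate budget: 11215.0 Mb / 2640 s = 4.248 Mbps.
Audio total: 160 + 512 = 672 kbps = 0.672 Mbps.
Video: 4.248 − 0.672 = 3.576 Mbps.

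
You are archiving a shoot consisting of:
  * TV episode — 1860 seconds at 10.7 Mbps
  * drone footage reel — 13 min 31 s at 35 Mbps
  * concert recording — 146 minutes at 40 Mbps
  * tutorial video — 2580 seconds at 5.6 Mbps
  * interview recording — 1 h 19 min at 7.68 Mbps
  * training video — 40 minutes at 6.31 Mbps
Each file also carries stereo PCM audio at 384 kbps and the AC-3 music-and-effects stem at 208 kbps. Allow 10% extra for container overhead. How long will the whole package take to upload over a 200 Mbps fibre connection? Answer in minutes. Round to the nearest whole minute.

44 minutes

Audio total: 384 + 208 = 592 kbps = 0.592 Mbps.
TV episode: 11.292 Mbps × 1860 s × 1.10 = 23103.4 Mb
drone footage reel: 35.592 Mbps × 811 s × 1.10 = 31751.6 Mb
concert recording: 40.592 Mbps × 8760 s × 1.10 = 391144.5 Mb
tutorial video: 6.192 Mbps × 2580 s × 1.10 = 17572.9 Mb
interview recording: 8.272 Mbps × 4740 s × 1.10 = 43130.2 Mb
training video: 6.902 Mbps × 2400 s × 1.10 = 18221.3 Mb
Total: 524924.0 Mb = 65615.5 MB.
At 200 Mbps: 524924.0 / 200 = 2625 s ≈ 43.7 minutes.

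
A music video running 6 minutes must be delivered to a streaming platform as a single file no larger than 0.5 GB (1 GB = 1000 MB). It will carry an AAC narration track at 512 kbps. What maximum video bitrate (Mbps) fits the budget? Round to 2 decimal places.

Budget: 0.5 GB = 4000.0 Mb.
6 min = 360 s
Total bitrate budget: 4000.0 Mb / 360 s = 11.111 Mbps.
Audio: 512 kbps = 0.512 Mbps.
Video: 11.111 − 0.512 = 10.599 Mbps.

10.60 Mbps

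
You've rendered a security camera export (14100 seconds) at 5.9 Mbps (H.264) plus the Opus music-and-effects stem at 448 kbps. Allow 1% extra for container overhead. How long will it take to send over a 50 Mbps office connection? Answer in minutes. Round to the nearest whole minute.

Audio: 448 kbps = 0.448 Mbps.
Total bitrate: 6.348 Mbps.
File: 6.348 Mbps × 14100 s = 89506.8 Mb.
With 1% container overhead: ×1.01. → 90401.9 Mb.
At 50 Mbps: 90401.9 / 50 = 1808.0 s ≈ 30.1 minutes.

30 minutes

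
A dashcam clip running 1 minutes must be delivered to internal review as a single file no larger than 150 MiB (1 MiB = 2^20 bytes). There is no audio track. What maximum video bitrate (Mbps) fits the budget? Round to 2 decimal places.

Budget: 150 MiB = 1258.3 Mb.
Total bitrate budget: 1258.3 Mb / 60 s = 20.972 Mbps.

20.97 Mbps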